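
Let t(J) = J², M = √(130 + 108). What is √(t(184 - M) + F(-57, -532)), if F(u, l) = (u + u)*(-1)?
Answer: 4*√(2138 - 23*√238) ≈ 168.91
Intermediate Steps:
M = √238 ≈ 15.427
F(u, l) = -2*u (F(u, l) = (2*u)*(-1) = -2*u)
√(t(184 - M) + F(-57, -532)) = √((184 - √238)² - 2*(-57)) = √((184 - √238)² + 114) = √(114 + (184 - √238)²)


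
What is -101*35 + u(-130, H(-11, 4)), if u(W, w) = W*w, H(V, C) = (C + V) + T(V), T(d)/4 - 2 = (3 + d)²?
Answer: -36945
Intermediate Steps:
T(d) = 8 + 4*(3 + d)²
H(V, C) = 8 + C + V + 4*(3 + V)² (H(V, C) = (C + V) + (8 + 4*(3 + V)²) = 8 + C + V + 4*(3 + V)²)
-101*35 + u(-130, H(-11, 4)) = -101*35 - 130*(8 + 4 - 11 + 4*(3 - 11)²) = -3535 - 130*(8 + 4 - 11 + 4*(-8)²) = -3535 - 130*(8 + 4 - 11 + 4*64) = -3535 - 130*(8 + 4 - 11 + 256) = -3535 - 130*257 = -3535 - 33410 = -36945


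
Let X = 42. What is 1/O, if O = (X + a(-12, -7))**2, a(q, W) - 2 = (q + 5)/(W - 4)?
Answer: 121/241081 ≈ 0.00050191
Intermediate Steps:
a(q, W) = 2 + (5 + q)/(-4 + W) (a(q, W) = 2 + (q + 5)/(W - 4) = 2 + (5 + q)/(-4 + W))
O = 241081/121 (O = (42 + (-3 - 12 + 2*(-7))/(-4 - 7))**2 = (42 + (-3 - 12 - 14)/(-11))**2 = (42 - 1/11*(-29))**2 = (42 + 29/11)**2 = (491/11)**2 = 241081/121 ≈ 1992.4)
1/O = 1/(241081/121) = 121/241081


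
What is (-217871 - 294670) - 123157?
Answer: -635698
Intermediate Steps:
(-217871 - 294670) - 123157 = -512541 - 123157 = -635698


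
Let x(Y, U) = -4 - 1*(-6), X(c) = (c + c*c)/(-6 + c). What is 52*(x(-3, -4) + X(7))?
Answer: 3016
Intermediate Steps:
X(c) = (c + c²)/(-6 + c)
x(Y, U) = 2 (x(Y, U) = -4 + 6 = 2)
52*(x(-3, -4) + X(7)) = 52*(2 + 7*(1 + 7)/(-6 + 7)) = 52*(2 + 7*8/1) = 52*(2 + 7*1*8) = 52*(2 + 56) = 52*58 = 3016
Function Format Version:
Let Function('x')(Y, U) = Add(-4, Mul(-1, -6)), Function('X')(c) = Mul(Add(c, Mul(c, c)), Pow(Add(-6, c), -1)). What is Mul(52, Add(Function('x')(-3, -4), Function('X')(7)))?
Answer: 3016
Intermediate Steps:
Function('X')(c) = Mul(Pow(Add(-6, c), -1), Add(c, Pow(c, 2))) (Function('X')(c) = Mul(Add(c, Pow(c, 2)), Pow(Add(-6, c), -1)) = Mul(Pow(Add(-6, c), -1), Add(c, Pow(c, 2))))
Function('x')(Y, U) = 2 (Function('x')(Y, U) = Add(-4, 6) = 2)
Mul(52, Add(Function('x')(-3, -4), Function('X')(7))) = Mul(52, Add(2, Mul(7, Pow(Add(-6, 7), -1), Add(1, 7)))) = Mul(52, Add(2, Mul(7, Pow(1, -1), 8))) = Mul(52, Add(2, Mul(7, 1, 8))) = Mul(52, Add(2, 56)) = Mul(52, 58) = 3016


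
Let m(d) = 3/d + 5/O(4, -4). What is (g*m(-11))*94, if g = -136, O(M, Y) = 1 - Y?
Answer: -102272/11 ≈ -9297.5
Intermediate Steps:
m(d) = 1 + 3/d (m(d) = 3/d + 5/(1 - 1*(-4)) = 3/d + 5/(1 + 4) = 3/d + 5/5 = 3/d + 5*(⅕) = 3/d + 1 = 1 + 3/d)
(g*m(-11))*94 = -136*(3 - 11)/(-11)*94 = -(-136)*(-8)/11*94 = -136*8/11*94 = -1088/11*94 = -102272/11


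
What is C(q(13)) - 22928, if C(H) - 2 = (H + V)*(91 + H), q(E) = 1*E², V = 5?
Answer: 22314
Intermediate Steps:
q(E) = E²
C(H) = 2 + (5 + H)*(91 + H) (C(H) = 2 + (H + 5)*(91 + H) = 2 + (5 + H)*(91 + H))
C(q(13)) - 22928 = (457 + (13²)² + 96*13²) - 22928 = (457 + 169² + 96*169) - 22928 = (457 + 28561 + 16224) - 22928 = 45242 - 22928 = 22314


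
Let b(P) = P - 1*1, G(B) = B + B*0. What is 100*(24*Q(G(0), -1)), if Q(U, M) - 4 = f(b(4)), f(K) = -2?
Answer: 4800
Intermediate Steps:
G(B) = B (G(B) = B + 0 = B)
b(P) = -1 + P (b(P) = P - 1 = -1 + P)
Q(U, M) = 2 (Q(U, M) = 4 - 2 = 2)
100*(24*Q(G(0), -1)) = 100*(24*2) = 100*48 = 4800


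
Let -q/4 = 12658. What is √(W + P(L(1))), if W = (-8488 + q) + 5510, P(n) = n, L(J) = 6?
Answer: 6*I*√1489 ≈ 231.53*I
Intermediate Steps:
q = -50632 (q = -4*12658 = -50632)
W = -53610 (W = (-8488 - 50632) + 5510 = -59120 + 5510 = -53610)
√(W + P(L(1))) = √(-53610 + 6) = √(-53604) = 6*I*√1489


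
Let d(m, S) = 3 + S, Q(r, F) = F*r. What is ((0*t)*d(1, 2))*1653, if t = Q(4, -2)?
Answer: 0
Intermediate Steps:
t = -8 (t = -2*4 = -8)
((0*t)*d(1, 2))*1653 = ((0*(-8))*(3 + 2))*1653 = (0*5)*1653 = 0*1653 = 0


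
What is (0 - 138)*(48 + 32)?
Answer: -11040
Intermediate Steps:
(0 - 138)*(48 + 32) = -138*80 = -11040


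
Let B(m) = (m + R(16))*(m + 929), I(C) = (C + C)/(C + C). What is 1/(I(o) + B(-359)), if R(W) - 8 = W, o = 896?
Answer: -1/190949 ≈ -5.2370e-6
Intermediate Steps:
R(W) = 8 + W
I(C) = 1 (I(C) = (2*C)/((2*C)) = (2*C)*(1/(2*C)) = 1)
B(m) = (24 + m)*(929 + m) (B(m) = (m + (8 + 16))*(m + 929) = (m + 24)*(929 + m) = (24 + m)*(929 + m))
1/(I(o) + B(-359)) = 1/(1 + (22296 + (-359)**2 + 953*(-359))) = 1/(1 + (22296 + 128881 - 342127)) = 1/(1 - 190950) = 1/(-190949) = -1/190949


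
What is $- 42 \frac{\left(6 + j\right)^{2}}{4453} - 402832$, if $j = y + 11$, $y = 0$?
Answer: $- \frac{1793823034}{4453} \approx -4.0283 \cdot 10^{5}$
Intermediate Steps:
$j = 11$ ($j = 0 + 11 = 11$)
$- 42 \frac{\left(6 + j\right)^{2}}{4453} - 402832 = - 42 \frac{\left(6 + 11\right)^{2}}{4453} - 402832 = - 42 \cdot 17^{2} \cdot \frac{1}{4453} - 402832 = - 42 \cdot 289 \cdot \frac{1}{4453} - 402832 = \left(-42\right) \frac{289}{4453} - 402832 = - \frac{12138}{4453} - 402832 = - \frac{1793823034}{4453}$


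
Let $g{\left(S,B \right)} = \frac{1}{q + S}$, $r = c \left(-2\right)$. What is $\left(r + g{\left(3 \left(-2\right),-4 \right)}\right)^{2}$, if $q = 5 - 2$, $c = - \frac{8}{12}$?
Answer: $1$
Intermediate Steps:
$c = - \frac{2}{3}$ ($c = \left(-8\right) \frac{1}{12} = - \frac{2}{3} \approx -0.66667$)
$q = 3$
$r = \frac{4}{3}$ ($r = \left(- \frac{2}{3}\right) \left(-2\right) = \frac{4}{3} \approx 1.3333$)
$g{\left(S,B \right)} = \frac{1}{3 + S}$
$\left(r + g{\left(3 \left(-2\right),-4 \right)}\right)^{2} = \left(\frac{4}{3} + \frac{1}{3 + 3 \left(-2\right)}\right)^{2} = \left(\frac{4}{3} + \frac{1}{3 - 6}\right)^{2} = \left(\frac{4}{3} + \frac{1}{-3}\right)^{2} = \left(\frac{4}{3} - \frac{1}{3}\right)^{2} = 1^{2} = 1$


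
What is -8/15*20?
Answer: -32/3 ≈ -10.667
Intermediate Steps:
-8/15*20 = -32/3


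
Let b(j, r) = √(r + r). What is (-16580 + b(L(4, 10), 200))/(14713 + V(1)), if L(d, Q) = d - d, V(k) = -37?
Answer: -1380/1223 ≈ -1.1284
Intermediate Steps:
L(d, Q) = 0
b(j, r) = √2*√r (b(j, r) = √(2*r) = √2*√r)
(-16580 + b(L(4, 10), 200))/(14713 + V(1)) = (-16580 + √2*√200)/(14713 - 37) = (-16580 + √2*(10*√2))/14676 = (-16580 + 20)*(1/14676) = -16560*1/14676 = -1380/1223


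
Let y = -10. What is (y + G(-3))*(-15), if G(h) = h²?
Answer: 15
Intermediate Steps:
(y + G(-3))*(-15) = (-10 + (-3)²)*(-15) = (-10 + 9)*(-15) = -1*(-15) = 15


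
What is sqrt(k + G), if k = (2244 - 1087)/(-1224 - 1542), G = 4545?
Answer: 7*sqrt(709581342)/2766 ≈ 67.414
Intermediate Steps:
k = -1157/2766 (k = 1157/(-2766) = 1157*(-1/2766) = -1157/2766 ≈ -0.41829)
sqrt(k + G) = sqrt(-1157/2766 + 4545) = sqrt(12570313/2766) = 7*sqrt(709581342)/2766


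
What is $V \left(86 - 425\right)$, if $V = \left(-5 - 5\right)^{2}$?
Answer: $-33900$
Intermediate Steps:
$V = 100$ ($V = \left(-10\right)^{2} = 100$)
$V \left(86 - 425\right) = 100 \left(86 - 425\right) = 100 \left(-339\right) = -33900$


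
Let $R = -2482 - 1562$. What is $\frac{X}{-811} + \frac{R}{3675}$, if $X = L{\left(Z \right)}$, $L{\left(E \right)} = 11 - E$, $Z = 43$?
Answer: $- \frac{1054028}{993475} \approx -1.061$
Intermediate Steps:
$R = -4044$
$X = -32$ ($X = 11 - 43 = -32$)
$\frac{X}{-811} + \frac{R}{3675} = - \frac{32}{-811} - \frac{4044}{3675} = \left(-32\right) \left(- \frac{1}{811}\right) - \frac{1348}{1225} = \frac{32}{811} - \frac{1348}{1225} = - \frac{1054028}{993475}$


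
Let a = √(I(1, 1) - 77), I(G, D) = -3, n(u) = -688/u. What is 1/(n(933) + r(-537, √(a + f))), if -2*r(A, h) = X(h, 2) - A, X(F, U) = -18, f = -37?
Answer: -1866/485603 ≈ -0.0038426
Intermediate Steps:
a = 4*I*√5 (a = √(-3 - 77) = √(-80) = 4*I*√5 ≈ 8.9443*I)
r(A, h) = 9 + A/2 (r(A, h) = -(-18 - A)/2 = 9 + A/2)
1/(n(933) + r(-537, √(a + f))) = 1/(-688/933 + (9 + (½)*(-537))) = 1/(-688*1/933 + (9 - 537/2)) = 1/(-688/933 - 519/2) = 1/(-485603/1866) = -1866/485603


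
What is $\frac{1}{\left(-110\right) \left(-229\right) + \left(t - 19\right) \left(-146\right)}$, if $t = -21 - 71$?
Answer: $\frac{1}{41396} \approx 2.4157 \cdot 10^{-5}$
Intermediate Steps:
$t = -92$
$\frac{1}{\left(-110\right) \left(-229\right) + \left(t - 19\right) \left(-146\right)} = \frac{1}{\left(-110\right) \left(-229\right) + \left(-92 - 19\right) \left(-146\right)} = \frac{1}{25190 - -16206} = \frac{1}{25190 + 16206} = \frac{1}{41396}$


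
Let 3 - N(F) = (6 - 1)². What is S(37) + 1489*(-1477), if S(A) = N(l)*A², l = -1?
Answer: -2229371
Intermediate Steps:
N(F) = -22 (N(F) = 3 - (6 - 1)² = 3 - 1*5² = 3 - 1*25 = 3 - 25 = -22)
S(A) = -22*A²
S(37) + 1489*(-1477) = -22*37² + 1489*(-1477) = -22*1369 - 2199253 = -30118 - 2199253 = -2229371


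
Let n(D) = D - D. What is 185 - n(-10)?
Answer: 185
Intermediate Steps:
n(D) = 0
185 - n(-10) = 185 - 1*0 = 185 + 0 = 185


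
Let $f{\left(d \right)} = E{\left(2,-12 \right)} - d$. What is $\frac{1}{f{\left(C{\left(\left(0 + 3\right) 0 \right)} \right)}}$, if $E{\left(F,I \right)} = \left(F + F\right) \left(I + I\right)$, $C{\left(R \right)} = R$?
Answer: $- \frac{1}{96} \approx -0.010417$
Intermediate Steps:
$E{\left(F,I \right)} = 4 F I$ ($E{\left(F,I \right)} = 2 F 2 I = 4 F I$)
$f{\left(d \right)} = -96 - d$ ($f{\left(d \right)} = 4 \cdot 2 \left(-12\right) - d = -96 - d$)
$\frac{1}{f{\left(C{\left(\left(0 + 3\right) 0 \right)} \right)}} = \frac{1}{-96 - \left(0 + 3\right) 0} = \frac{1}{-96 - 3 \cdot 0} = \frac{1}{-96 - 0} = \frac{1}{-96 + 0} = \frac{1}{-96} = - \frac{1}{96}$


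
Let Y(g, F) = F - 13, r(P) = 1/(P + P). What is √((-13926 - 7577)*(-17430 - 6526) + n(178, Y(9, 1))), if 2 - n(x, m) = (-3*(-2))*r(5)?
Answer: √12878146735/5 ≈ 22696.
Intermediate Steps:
r(P) = 1/(2*P)
Y(g, F) = -13 + F
n(x, m) = 7/5 (n(x, m) = 2 - (-3*(-2))*(½)/5 = 2 - 6*(½)*(⅕) = 2 - 6/10 = 2 - 1*⅗ = 2 - ⅗ = 7/5)
√((-13926 - 7577)*(-17430 - 6526) + n(178, Y(9, 1))) = √((-13926 - 7577)*(-17430 - 6526) + 7/5) = √(-21503*(-23956) + 7/5) = √(515125868 + 7/5) = √(2575629347/5) = √12878146735/5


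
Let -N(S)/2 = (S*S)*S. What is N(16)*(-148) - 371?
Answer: 1212045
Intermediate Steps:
N(S) = -2*S³ (N(S) = -2*S*S*S = -2*S²*S = -2*S³)
N(16)*(-148) - 371 = -2*16³*(-148) - 371 = -2*4096*(-148) - 371 = -8192*(-148) - 371 = 1212416 - 371 = 1212045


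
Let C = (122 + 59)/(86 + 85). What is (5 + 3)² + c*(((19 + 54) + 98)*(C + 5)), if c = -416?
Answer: -430912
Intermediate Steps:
C = 181/171 ≈ 1.0585
(5 + 3)² + c*(((19 + 54) + 98)*(C + 5)) = (5 + 3)² - 416*((19 + 54) + 98)*(181/171 + 5) = 8² - 416*(73 + 98)*1036/171 = 64 - 71136*1036/171 = 64 - 416*1036 = 64 - 430976 = -430912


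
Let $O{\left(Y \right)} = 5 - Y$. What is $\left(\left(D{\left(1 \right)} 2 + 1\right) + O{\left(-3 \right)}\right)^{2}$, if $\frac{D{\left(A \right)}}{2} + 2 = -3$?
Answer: $121$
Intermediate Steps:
$D{\left(A \right)} = -10$ ($D{\left(A \right)} = -4 + 2 \left(-3\right) = -4 - 6 = -10$)
$\left(\left(D{\left(1 \right)} 2 + 1\right) + O{\left(-3 \right)}\right)^{2} = \left(\left(\left(-10\right) 2 + 1\right) + \left(5 - -3\right)\right)^{2} = \left(\left(-20 + 1\right) + \left(5 + 3\right)\right)^{2} = \left(-19 + 8\right)^{2} = \left(-11\right)^{2} = 121$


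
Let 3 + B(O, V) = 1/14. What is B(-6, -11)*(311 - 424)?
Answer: 4633/14 ≈ 330.93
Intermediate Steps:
B(O, V) = -41/14 (B(O, V) = -3 + 1/14 = -41/14)
B(-6, -11)*(311 - 424) = -41*(311 - 424)/14 = -41/14*(-113) = 4633/14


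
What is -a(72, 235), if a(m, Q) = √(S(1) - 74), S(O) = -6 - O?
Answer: -9*I ≈ -9.0*I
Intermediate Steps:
a(m, Q) = 9*I (a(m, Q) = √((-6 - 1*1) - 74) = √((-6 - 1) - 74) = √(-7 - 74) = √(-81) = 9*I)
-a(72, 235) = -9*I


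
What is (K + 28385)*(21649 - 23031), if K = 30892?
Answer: -81920814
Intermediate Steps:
(K + 28385)*(21649 - 23031) = (30892 + 28385)*(21649 - 23031) = 59277*(-1382) = -81920814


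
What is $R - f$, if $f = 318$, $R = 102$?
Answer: $-216$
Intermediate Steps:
$R - f = 102 - 318 = -216$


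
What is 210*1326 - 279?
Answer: 278181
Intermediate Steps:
210*1326 - 279 = 278460 - 279 = 278181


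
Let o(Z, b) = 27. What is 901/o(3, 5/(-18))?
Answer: 901/27 ≈ 33.370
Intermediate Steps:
901/o(3, 5/(-18)) = 901/27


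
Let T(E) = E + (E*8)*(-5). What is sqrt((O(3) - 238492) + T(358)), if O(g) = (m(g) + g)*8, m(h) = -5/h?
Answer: I*sqrt(2271990)/3 ≈ 502.44*I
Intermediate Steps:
O(g) = -40/g + 8*g (O(g) = (-5/g + g)*8 = (g - 5/g)*8 = -40/g + 8*g)
T(E) = -39*E (T(E) = E + (8*E)*(-5) = E - 40*E = -39*E)
sqrt((O(3) - 238492) + T(358)) = sqrt(((-40/3 + 8*3) - 238492) - 39*358) = sqrt(((-40*1/3 + 24) - 238492) - 13962) = sqrt(((-40/3 + 24) - 238492) - 13962) = sqrt((32/3 - 238492) - 13962) = sqrt(-715444/3 - 13962) = sqrt(-757330/3) = I*sqrt(2271990)/3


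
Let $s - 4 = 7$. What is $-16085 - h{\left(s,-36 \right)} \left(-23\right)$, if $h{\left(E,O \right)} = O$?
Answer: $-16913$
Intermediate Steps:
$s = 11$ ($s = 4 + 7 = 11$)
$-16085 - h{\left(s,-36 \right)} \left(-23\right) = -16085 - \left(-36\right) \left(-23\right) = -16085 - 828 = -16913$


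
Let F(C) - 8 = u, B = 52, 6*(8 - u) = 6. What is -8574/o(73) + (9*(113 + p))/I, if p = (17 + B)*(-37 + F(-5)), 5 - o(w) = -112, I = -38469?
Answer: -36483749/500097 ≈ -72.953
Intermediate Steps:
u = 7 (u = 8 - ⅙*6 = 8 - 1 = 7)
o(w) = 117 (o(w) = 5 - 1*(-112) = 5 + 112 = 117)
F(C) = 15 (F(C) = 8 + 7 = 15)
p = -1518 (p = (17 + 52)*(-37 + 15) = 69*(-22) = -1518)
-8574/o(73) + (9*(113 + p))/I = -8574/117 + (9*(113 - 1518))/(-38469) = -8574*1/117 + (9*(-1405))*(-1/38469) = -2858/39 - 12645*(-1/38469) = -2858/39 + 4215/12823 = -36483749/500097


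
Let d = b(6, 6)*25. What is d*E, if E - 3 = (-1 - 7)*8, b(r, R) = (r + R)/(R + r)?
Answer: -1525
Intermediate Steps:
b(r, R) = 1 (b(r, R) = (R + r)/(R + r) = 1)
d = 25 (d = 1*25 = 25)
E = -61 (E = 3 + (-1 - 7)*8 = 3 - 8*8 = 3 - 64 = -61)
d*E = 25*(-61) = -1525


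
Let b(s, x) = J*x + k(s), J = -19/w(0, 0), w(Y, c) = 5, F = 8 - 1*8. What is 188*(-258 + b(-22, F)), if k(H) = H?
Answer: -52640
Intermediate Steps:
F = 0 (F = 8 - 8 = 0)
J = -19/5 ≈ -3.8000
b(s, x) = s - 19*x/5 (b(s, x) = -19*x/5 + s = s - 19*x/5)
188*(-258 + b(-22, F)) = 188*(-258 + (-22 - 19/5*0)) = 188*(-258 + (-22 + 0)) = 188*(-258 - 22) = 188*(-280) = -52640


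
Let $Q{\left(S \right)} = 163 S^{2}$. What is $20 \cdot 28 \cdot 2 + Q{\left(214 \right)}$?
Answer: $7465868$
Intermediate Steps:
$20 \cdot 28 \cdot 2 + Q{\left(214 \right)} = 20 \cdot 28 \cdot 2 + 163 \cdot 214^{2} = 560 \cdot 2 + 163 \cdot 45796 = 1120 + 7464748 = 7465868$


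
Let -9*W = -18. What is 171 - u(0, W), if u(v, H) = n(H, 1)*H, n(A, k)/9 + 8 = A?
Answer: 279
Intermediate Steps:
W = 2 (W = -⅑*(-18) = 2)
n(A, k) = -72 + 9*A
u(v, H) = H*(-72 + 9*H) (u(v, H) = (-72 + 9*H)*H = H*(-72 + 9*H))
171 - u(0, W) = 171 - 9*2*(-8 + 2) = 171 - 9*2*(-6) = 171 - 1*(-108) = 171 + 108 = 279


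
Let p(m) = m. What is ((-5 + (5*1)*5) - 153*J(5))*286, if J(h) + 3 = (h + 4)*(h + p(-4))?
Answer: -256828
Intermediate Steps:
J(h) = -3 + (-4 + h)*(4 + h) (J(h) = -3 + (h + 4)*(h - 4) = -3 + (4 + h)*(-4 + h) = -3 + (-4 + h)*(4 + h))
((-5 + (5*1)*5) - 153*J(5))*286 = ((-5 + (5*1)*5) - 153*(-19 + 5²))*286 = ((-5 + 5*5) - 153*(-19 + 25))*286 = ((-5 + 25) - 153*6)*286 = (20 - 918)*286 = -898*286 = -256828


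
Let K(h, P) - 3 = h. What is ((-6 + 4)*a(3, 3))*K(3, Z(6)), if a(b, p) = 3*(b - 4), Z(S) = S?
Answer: 36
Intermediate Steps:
K(h, P) = 3 + h
a(b, p) = -12 + 3*b (a(b, p) = 3*(-4 + b) = -12 + 3*b)
((-6 + 4)*a(3, 3))*K(3, Z(6)) = ((-6 + 4)*(-12 + 3*3))*(3 + 3) = -2*(-12 + 9)*6 = -2*(-3)*6 = 6*6 = 36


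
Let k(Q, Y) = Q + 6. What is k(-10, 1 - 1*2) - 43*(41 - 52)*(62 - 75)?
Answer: -6153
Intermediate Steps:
k(Q, Y) = 6 + Q
k(-10, 1 - 1*2) - 43*(41 - 52)*(62 - 75) = (6 - 10) - 43*(41 - 52)*(62 - 75) = -4 - (-473)*(-13) = -4 - 43*143 = -4 - 6149 = -6153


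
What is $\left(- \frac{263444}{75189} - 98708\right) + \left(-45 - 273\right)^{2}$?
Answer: $\frac{181393180}{75189} \approx 2412.5$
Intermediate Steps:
$\left(- \frac{263444}{75189} - 98708\right) + \left(-45 - 273\right)^{2} = \left(\left(-263444\right) \frac{1}{75189} - 98708\right) + \left(-318\right)^{2} = \left(- \frac{263444}{75189} - 98708\right) + 101124 = - \frac{7422019256}{75189} + 101124 = \frac{181393180}{75189}$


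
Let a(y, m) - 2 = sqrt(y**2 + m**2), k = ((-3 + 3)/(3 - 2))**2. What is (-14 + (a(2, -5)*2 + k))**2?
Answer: 216 - 40*sqrt(29) ≈ 0.59341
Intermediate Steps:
k = 0 (k = (0/1)**2 = (0*1)**2 = 0**2 = 0)
a(y, m) = 2 + sqrt(m**2 + y**2) (a(y, m) = 2 + sqrt(y**2 + m**2) = 2 + sqrt(m**2 + y**2))
(-14 + (a(2, -5)*2 + k))**2 = (-14 + ((2 + sqrt((-5)**2 + 2**2))*2 + 0))**2 = (-14 + ((2 + sqrt(25 + 4))*2 + 0))**2 = (-14 + ((2 + sqrt(29))*2 + 0))**2 = (-14 + ((4 + 2*sqrt(29)) + 0))**2 = (-14 + (4 + 2*sqrt(29)))**2 = (-10 + 2*sqrt(29))**2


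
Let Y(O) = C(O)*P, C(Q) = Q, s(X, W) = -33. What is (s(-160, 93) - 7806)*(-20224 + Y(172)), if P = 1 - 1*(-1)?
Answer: 155839320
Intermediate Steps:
P = 2 (P = 1 + 1 = 2)
Y(O) = 2*O (Y(O) = O*2 = 2*O)
(s(-160, 93) - 7806)*(-20224 + Y(172)) = (-33 - 7806)*(-20224 + 2*172) = -7839*(-20224 + 344) = -7839*(-19880) = 155839320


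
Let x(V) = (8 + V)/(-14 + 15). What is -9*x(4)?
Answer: -108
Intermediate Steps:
x(V) = 8 + V (x(V) = (8 + V)/1 = (8 + V)*1 = 8 + V)
-9*x(4) = -9*(8 + 4) = -9*12 = -108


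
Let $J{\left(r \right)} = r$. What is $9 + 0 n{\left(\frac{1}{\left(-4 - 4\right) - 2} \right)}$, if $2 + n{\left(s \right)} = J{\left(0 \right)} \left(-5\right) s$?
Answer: $9$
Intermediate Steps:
$n{\left(s \right)} = -2$ ($n{\left(s \right)} = -2 + 0 \left(-5\right) s = -2 + 0 s = -2 + 0 = -2$)
$9 + 0 n{\left(\frac{1}{\left(-4 - 4\right) - 2} \right)} = 9 + 0 \left(-2\right) = 9 + 0 = 9$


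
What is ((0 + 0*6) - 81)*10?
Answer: -810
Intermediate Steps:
((0 + 0*6) - 81)*10 = ((0 + 0) - 81)*10 = (0 - 81)*10 = -81*10 = -810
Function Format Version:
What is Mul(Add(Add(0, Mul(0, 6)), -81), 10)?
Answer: -810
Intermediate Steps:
Mul(Add(Add(0, Mul(0, 6)), -81), 10) = Mul(Add(Add(0, 0), -81), 10) = Mul(Add(0, -81), 10) = Mul(-81, 10) = -810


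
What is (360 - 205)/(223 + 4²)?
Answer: 155/239 ≈ 0.64854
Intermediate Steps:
(360 - 205)/(223 + 4²) = 155/(223 + 16) = 155/239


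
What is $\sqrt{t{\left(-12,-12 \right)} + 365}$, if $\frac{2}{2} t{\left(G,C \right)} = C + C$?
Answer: $\sqrt{341} \approx 18.466$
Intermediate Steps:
$t{\left(G,C \right)} = 2 C$ ($t{\left(G,C \right)} = C + C = 2 C$)
$\sqrt{t{\left(-12,-12 \right)} + 365} = \sqrt{2 \left(-12\right) + 365} = \sqrt{-24 + 365} = \sqrt{341}$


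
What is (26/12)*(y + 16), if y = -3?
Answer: 169/6 ≈ 28.167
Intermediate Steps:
(26/12)*(y + 16) = (26/12)*(-3 + 16) = (26*(1/12))*13 = (13/6)*13 = 169/6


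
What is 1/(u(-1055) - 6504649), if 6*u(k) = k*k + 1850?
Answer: -2/12637673 ≈ -1.5826e-7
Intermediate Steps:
u(k) = 925/3 + k²/6 (u(k) = (k*k + 1850)/6 = (k² + 1850)/6 = (1850 + k²)/6 = 925/3 + k²/6)
1/(u(-1055) - 6504649) = 1/((925/3 + (⅙)*(-1055)²) - 6504649) = 1/((925/3 + (⅙)*1113025) - 6504649) = 1/((925/3 + 1113025/6) - 6504649) = 1/(371625/2 - 6504649) = 1/(-12637673/2) = -2/12637673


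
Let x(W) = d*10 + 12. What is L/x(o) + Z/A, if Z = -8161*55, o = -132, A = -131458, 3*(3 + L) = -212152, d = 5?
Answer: -6951693427/6112797 ≈ -1137.2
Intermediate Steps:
L = -212161/3 (L = -3 + (⅓)*(-212152) = -3 - 212152/3 = -212161/3 ≈ -70720.)
Z = -448855
x(W) = 62 (x(W) = 5*10 + 12 = 50 + 12 = 62)
L/x(o) + Z/A = -212161/3/62 - 448855/(-131458) = -212161/3*1/62 - 448855*(-1/131458) = -212161/186 + 448855/131458 = -6951693427/6112797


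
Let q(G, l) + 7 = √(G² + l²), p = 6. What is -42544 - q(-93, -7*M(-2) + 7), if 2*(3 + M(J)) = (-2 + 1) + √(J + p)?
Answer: -42537 - √36997/2 ≈ -42633.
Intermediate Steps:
M(J) = -7/2 + √(6 + J)/2 (M(J) = -3 + ((-2 + 1) + √(J + 6))/2 = -3 + (-1 + √(6 + J))/2 = -3 + (-½ + √(6 + J)/2) = -7/2 + √(6 + J)/2)
q(G, l) = -7 + √(G² + l²)
-42544 - q(-93, -7*M(-2) + 7) = -42544 - (-7 + √((-93)² + (-7*(-7/2 + √(6 - 2)/2) + 7)²)) = -42544 - (-7 + √(8649 + (-7*(-7/2 + √4/2) + 7)²)) = -42544 - (-7 + √(8649 + (-7*(-7/2 + (½)*2) + 7)²)) = -42544 - (-7 + √(8649 + (-7*(-7/2 + 1) + 7)²)) = -42544 - (-7 + √(8649 + (-7*(-5/2) + 7)²)) = -42544 - (-7 + √(8649 + (35/2 + 7)²)) = -42544 - (-7 + √(8649 + (49/2)²)) = -42544 - (-7 + √(8649 + 2401/4)) = -42544 - (-7 + √(36997/4)) = -42544 - (-7 + √36997/2) = -42544 + (7 - √36997/2) = -42537 - √36997/2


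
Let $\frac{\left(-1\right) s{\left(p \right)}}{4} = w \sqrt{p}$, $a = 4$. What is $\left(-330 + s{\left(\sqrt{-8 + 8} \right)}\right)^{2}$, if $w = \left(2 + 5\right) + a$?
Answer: $108900$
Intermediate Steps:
$w = 11$ ($w = \left(2 + 5\right) + 4 = 7 + 4 = 11$)
$s{\left(p \right)} = - 44 \sqrt{p}$ ($s{\left(p \right)} = - 4 \cdot 11 \sqrt{p} = - 44 \sqrt{p}$)
$\left(-330 + s{\left(\sqrt{-8 + 8} \right)}\right)^{2} = \left(-330 - 44 \sqrt{\sqrt{-8 + 8}}\right)^{2} = \left(-330 - 44 \sqrt{\sqrt{0}}\right)^{2} = \left(-330 - 44 \sqrt{0}\right)^{2} = \left(-330 - 0\right)^{2} = \left(-330 + 0\right)^{2} = \left(-330\right)^{2} = 108900$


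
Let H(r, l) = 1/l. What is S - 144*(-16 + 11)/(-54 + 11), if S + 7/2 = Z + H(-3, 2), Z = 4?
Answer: -677/43 ≈ -15.744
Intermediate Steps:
S = 1 (S = -7/2 + (4 + 1/2) = -7/2 + (4 + ½) = -7/2 + 9/2 = 1)
S - 144*(-16 + 11)/(-54 + 11) = 1 - 144*(-16 + 11)/(-54 + 11) = 1 - (-720)/(-43) = 1 - (-720)*(-1)/43 = 1 - 144*5/43 = 1 - 720/43 = -677/43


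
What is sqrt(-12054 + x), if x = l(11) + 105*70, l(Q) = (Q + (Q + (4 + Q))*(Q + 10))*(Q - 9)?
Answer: I*sqrt(3590) ≈ 59.917*I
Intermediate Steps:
l(Q) = (-9 + Q)*(Q + (4 + 2*Q)*(10 + Q)) (l(Q) = (Q + (4 + 2*Q)*(10 + Q))*(-9 + Q) = (-9 + Q)*(Q + (4 + 2*Q)*(10 + Q)))
x = 8464 (x = (-360 - 185*11 + 2*11**3 + 7*11**2) + 105*70 = (-360 - 2035 + 2*1331 + 7*121) + 7350 = (-360 - 2035 + 2662 + 847) + 7350 = 1114 + 7350 = 8464)
sqrt(-12054 + x) = sqrt(-12054 + 8464) = sqrt(-3590) = I*sqrt(3590)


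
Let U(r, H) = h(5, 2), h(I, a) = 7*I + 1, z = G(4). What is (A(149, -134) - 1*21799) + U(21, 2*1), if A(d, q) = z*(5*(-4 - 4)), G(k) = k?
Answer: -21923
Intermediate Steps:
z = 4
A(d, q) = -160 (A(d, q) = 4*(5*(-4 - 4)) = 4*(5*(-8)) = 4*(-40) = -160)
h(I, a) = 1 + 7*I
U(r, H) = 36 (U(r, H) = 1 + 7*5 = 1 + 35 = 36)
(A(149, -134) - 1*21799) + U(21, 2*1) = (-160 - 1*21799) + 36 = (-160 - 21799) + 36 = -21959 + 36 = -21923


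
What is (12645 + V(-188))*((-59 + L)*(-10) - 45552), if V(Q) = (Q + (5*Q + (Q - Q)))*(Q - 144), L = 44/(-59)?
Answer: -1026821042838/59 ≈ -1.7404e+10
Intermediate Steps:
L = -44/59 (L = 44*(-1/59) = -44/59 ≈ -0.74576)
V(Q) = 6*Q*(-144 + Q) (V(Q) = (Q + (5*Q + 0))*(-144 + Q) = (Q + 5*Q)*(-144 + Q) = (6*Q)*(-144 + Q) = 6*Q*(-144 + Q))
(12645 + V(-188))*((-59 + L)*(-10) - 45552) = (12645 + 6*(-188)*(-144 - 188))*((-59 - 44/59)*(-10) - 45552) = (12645 + 6*(-188)*(-332))*(-3525/59*(-10) - 45552) = (12645 + 374496)*(35250/59 - 45552) = 387141*(-2652318/59) = -1026821042838/59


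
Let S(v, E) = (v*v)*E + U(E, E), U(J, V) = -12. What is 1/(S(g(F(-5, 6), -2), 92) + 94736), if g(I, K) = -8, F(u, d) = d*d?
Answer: 1/100612 ≈ 9.9392e-6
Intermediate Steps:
F(u, d) = d²
S(v, E) = -12 + E*v² (S(v, E) = (v*v)*E - 12 = v²*E - 12 = E*v² - 12 = -12 + E*v²)
1/(S(g(F(-5, 6), -2), 92) + 94736) = 1/((-12 + 92*(-8)²) + 94736) = 1/((-12 + 92*64) + 94736) = 1/((-12 + 5888) + 94736) = 1/(5876 + 94736) = 1/100612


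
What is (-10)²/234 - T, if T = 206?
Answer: -24052/117 ≈ -205.57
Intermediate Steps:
(-10)²/234 - T = (-10)²/234 - 1*206 = 100*(1/234) - 206 = 50/117 - 206 = -24052/117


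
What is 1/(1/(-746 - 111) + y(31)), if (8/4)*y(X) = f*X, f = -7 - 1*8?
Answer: -1714/398507 ≈ -0.0043011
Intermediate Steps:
f = -15 (f = -7 - 8 = -15)
y(X) = -15*X/2 (y(X) = (-15*X)/2 = -15*X/2)
1/(1/(-746 - 111) + y(31)) = 1/(1/(-746 - 111) - 15/2*31) = 1/(1/(-857) - 465/2) = 1/(-1/857 - 465/2) = 1/(-398507/1714) = -1714/398507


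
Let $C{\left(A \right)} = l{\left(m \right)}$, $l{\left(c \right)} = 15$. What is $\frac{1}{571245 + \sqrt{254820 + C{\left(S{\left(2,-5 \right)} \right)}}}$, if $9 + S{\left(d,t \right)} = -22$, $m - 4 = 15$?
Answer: $\frac{38083}{21754706346} - \frac{\sqrt{28315}}{108773531730} \approx 1.749 \cdot 10^{-6}$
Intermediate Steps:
$m = 19$ ($m = 4 + 15 = 19$)
$S{\left(d,t \right)} = -31$ ($S{\left(d,t \right)} = -9 - 22 = -31$)
$C{\left(A \right)} = 15$
$\frac{1}{571245 + \sqrt{254820 + C{\left(S{\left(2,-5 \right)} \right)}}} = \frac{1}{571245 + \sqrt{254820 + 15}} = \frac{1}{571245 + \sqrt{254835}} = \frac{1}{571245 + 3 \sqrt{28315}}$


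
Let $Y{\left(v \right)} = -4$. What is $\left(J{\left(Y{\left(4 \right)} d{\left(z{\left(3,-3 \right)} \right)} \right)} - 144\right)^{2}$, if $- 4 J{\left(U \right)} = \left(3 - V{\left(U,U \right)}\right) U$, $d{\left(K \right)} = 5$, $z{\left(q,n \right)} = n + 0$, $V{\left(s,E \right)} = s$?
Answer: $841$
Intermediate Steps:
$z{\left(q,n \right)} = n$
$J{\left(U \right)} = - \frac{U \left(3 - U\right)}{4}$ ($J{\left(U \right)} = - \frac{\left(3 - U\right) U}{4} = - \frac{U \left(3 - U\right)}{4}$)
$\left(J{\left(Y{\left(4 \right)} d{\left(z{\left(3,-3 \right)} \right)} \right)} - 144\right)^{2} = \left(\frac{\left(-4\right) 5 \left(-3 - 20\right)}{4} - 144\right)^{2} = \left(\frac{1}{4} \left(-20\right) \left(-3 - 20\right) - 144\right)^{2} = \left(\frac{1}{4} \left(-20\right) \left(-23\right) - 144\right)^{2} = \left(115 - 144\right)^{2} = \left(-29\right)^{2} = 841$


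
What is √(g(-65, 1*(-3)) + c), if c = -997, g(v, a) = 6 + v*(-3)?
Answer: 2*I*√199 ≈ 28.213*I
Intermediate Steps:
g(v, a) = 6 - 3*v
√(g(-65, 1*(-3)) + c) = √((6 - 3*(-65)) - 997) = √((6 + 195) - 997) = √(201 - 997) = √(-796) = 2*I*√199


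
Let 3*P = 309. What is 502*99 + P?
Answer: 49801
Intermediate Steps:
P = 103 (P = (⅓)*309 = 103)
502*99 + P = 502*99 + 103 = 49698 + 103 = 49801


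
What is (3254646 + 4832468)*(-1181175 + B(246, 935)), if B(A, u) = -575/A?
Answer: -1174934841156125/123 ≈ -9.5523e+12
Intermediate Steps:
(3254646 + 4832468)*(-1181175 + B(246, 935)) = (3254646 + 4832468)*(-1181175 - 575/246) = 8087114*(-1181175 - 575*1/246) = 8087114*(-1181175 - 575/246) = 8087114*(-290569625/246) = -1174934841156125/123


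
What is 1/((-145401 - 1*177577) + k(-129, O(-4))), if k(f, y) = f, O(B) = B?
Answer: -1/323107 ≈ -3.0949e-6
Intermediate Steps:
1/((-145401 - 1*177577) + k(-129, O(-4))) = 1/((-145401 - 1*177577) - 129) = 1/((-145401 - 177577) - 129) = 1/(-322978 - 129) = 1/(-323107) = -1/323107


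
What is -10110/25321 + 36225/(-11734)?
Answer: -1035883965/297116614 ≈ -3.4865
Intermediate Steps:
-10110/25321 + 36225/(-11734) = -10110*1/25321 + 36225*(-1/11734) = -10110/25321 - 36225/11734 = -1035883965/297116614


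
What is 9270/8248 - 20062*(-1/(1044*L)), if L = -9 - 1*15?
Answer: 4174859/12916368 ≈ 0.32322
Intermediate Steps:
L = -24 (L = -9 - 15 = -24)
9270/8248 - 20062*(-1/(1044*L)) = 9270/8248 - 20062/(-29*36*(-24)) = 9270*(1/8248) - 20062/((-1044*(-24))) = 4635/4124 - 20062/25056 = 4635/4124 - 20062*1/25056 = 4635/4124 - 10031/12528 = 4174859/12916368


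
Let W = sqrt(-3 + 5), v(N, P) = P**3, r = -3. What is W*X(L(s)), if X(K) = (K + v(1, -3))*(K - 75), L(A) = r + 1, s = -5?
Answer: 2233*sqrt(2) ≈ 3157.9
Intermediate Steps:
L(A) = -2 (L(A) = -3 + 1 = -2)
W = sqrt(2) ≈ 1.4142
X(K) = (-75 + K)*(-27 + K) (X(K) = (K + (-3)**3)*(K - 75) = (K - 27)*(-75 + K) = (-27 + K)*(-75 + K) = (-75 + K)*(-27 + K))
W*X(L(s)) = sqrt(2)*(2025 + (-2)**2 - 102*(-2)) = sqrt(2)*(2025 + 4 + 204) = sqrt(2)*2233 = 2233*sqrt(2)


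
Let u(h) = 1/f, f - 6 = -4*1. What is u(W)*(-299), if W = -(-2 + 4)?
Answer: -299/2 ≈ -149.50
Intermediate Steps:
f = 2 (f = 6 - 4*1 = 6 - 4 = 2)
W = -2 (W = -1*2 = -2)
u(h) = ½ (u(h) = 1/2 = ½)
u(W)*(-299) = (½)*(-299) = -299/2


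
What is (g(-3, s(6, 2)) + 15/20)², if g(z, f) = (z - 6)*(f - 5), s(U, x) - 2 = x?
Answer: 1521/16 ≈ 95.063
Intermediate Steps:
s(U, x) = 2 + x
g(z, f) = (-6 + z)*(-5 + f)
(g(-3, s(6, 2)) + 15/20)² = ((30 - 6*(2 + 2) - 5*(-3) + (2 + 2)*(-3)) + 15/20)² = ((30 - 6*4 + 15 + 4*(-3)) + 15*(1/20))² = ((30 - 24 + 15 - 12) + ¾)² = (9 + ¾)² = (39/4)² = 1521/16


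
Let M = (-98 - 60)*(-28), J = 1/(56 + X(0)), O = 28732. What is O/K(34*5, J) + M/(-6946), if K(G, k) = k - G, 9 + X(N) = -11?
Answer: -3605839724/21251287 ≈ -169.68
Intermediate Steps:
X(N) = -20 (X(N) = -9 - 11 = -20)
J = 1/36 (J = 1/(56 - 20) = 1/36 ≈ 0.027778)
M = 4424 (M = -158*(-28) = 4424)
O/K(34*5, J) + M/(-6946) = 28732/(1/36 - 34*5) + 4424/(-6946) = 28732/(1/36 - 1*170) + 4424*(-1/6946) = 28732/(1/36 - 170) - 2212/3473 = 28732/(-6119/36) - 2212/3473 = 28732*(-36/6119) - 2212/3473 = -1034352/6119 - 2212/3473 = -3605839724/21251287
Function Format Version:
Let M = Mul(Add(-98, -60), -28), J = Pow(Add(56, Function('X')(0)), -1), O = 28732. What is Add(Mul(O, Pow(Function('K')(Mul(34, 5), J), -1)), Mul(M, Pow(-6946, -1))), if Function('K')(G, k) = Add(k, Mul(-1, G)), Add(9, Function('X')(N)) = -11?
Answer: Rational(-3605839724, 21251287) ≈ -169.68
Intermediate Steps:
Function('X')(N) = -20 (Function('X')(N) = Add(-9, -11) = -20)
J = Rational(1, 36) (J = Pow(Add(56, -20), -1) = Pow(36, -1) = Rational(1, 36) ≈ 0.027778)
M = 4424 (M = Mul(-158, -28) = 4424)
Add(Mul(O, Pow(Function('K')(Mul(34, 5), J), -1)), Mul(M, Pow(-6946, -1))) = Add(Mul(28732, Pow(Add(Rational(1, 36), Mul(-1, Mul(34, 5))), -1)), Mul(4424, Pow(-6946, -1))) = Add(Mul(28732, Pow(Add(Rational(1, 36), Mul(-1, 170)), -1)), Mul(4424, Rational(-1, 6946))) = Add(Mul(28732, Pow(Add(Rational(1, 36), -170), -1)), Rational(-2212, 3473)) = Add(Mul(28732, Pow(Rational(-6119, 36), -1)), Rational(-2212, 3473)) = Add(Mul(28732, Rational(-36, 6119)), Rational(-2212, 3473)) = Add(Rational(-1034352, 6119), Rational(-2212, 3473)) = Rational(-3605839724, 21251287)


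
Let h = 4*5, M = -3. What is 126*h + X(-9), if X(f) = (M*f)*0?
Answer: 2520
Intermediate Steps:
X(f) = 0 (X(f) = -3*f*0 = 0)
h = 20
126*h + X(-9) = 126*20 + 0 = 2520 + 0 = 2520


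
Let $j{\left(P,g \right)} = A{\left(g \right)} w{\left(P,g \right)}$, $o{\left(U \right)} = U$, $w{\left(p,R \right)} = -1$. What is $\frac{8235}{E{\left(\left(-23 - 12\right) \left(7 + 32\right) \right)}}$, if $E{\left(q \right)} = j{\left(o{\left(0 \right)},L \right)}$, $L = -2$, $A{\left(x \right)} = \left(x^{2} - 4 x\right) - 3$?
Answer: $-915$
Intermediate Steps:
$A{\left(x \right)} = -3 + x^{2} - 4 x$
$j{\left(P,g \right)} = 3 - g^{2} + 4 g$ ($j{\left(P,g \right)} = \left(-3 + g^{2} - 4 g\right) \left(-1\right) = 3 - g^{2} + 4 g$)
$E{\left(q \right)} = -9$ ($E{\left(q \right)} = 3 - \left(-2\right)^{2} + 4 \left(-2\right) = 3 - 4 - 8 = -9$)
$\frac{8235}{E{\left(\left(-23 - 12\right) \left(7 + 32\right) \right)}} = \frac{8235}{-9} = 8235 \left(- \frac{1}{9}\right) = -915$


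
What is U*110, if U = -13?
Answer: -1430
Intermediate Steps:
U*110 = -13*110 = -1430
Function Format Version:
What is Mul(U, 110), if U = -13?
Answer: -1430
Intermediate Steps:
Mul(U, 110) = Mul(-13, 110) = -1430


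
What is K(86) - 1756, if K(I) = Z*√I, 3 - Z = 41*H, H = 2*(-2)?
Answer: -1756 + 167*√86 ≈ -207.31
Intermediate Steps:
H = -4
Z = 167 (Z = 3 - 41*(-4) = 3 - 1*(-164) = 3 + 164 = 167)
K(I) = 167*√I
K(86) - 1756 = 167*√86 - 1756 = -1756 + 167*√86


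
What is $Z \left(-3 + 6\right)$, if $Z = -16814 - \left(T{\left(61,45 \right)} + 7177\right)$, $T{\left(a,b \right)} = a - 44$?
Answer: $-72024$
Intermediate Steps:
$T{\left(a,b \right)} = -44 + a$
$Z = -24008$ ($Z = -16814 - \left(\left(-44 + 61\right) + 7177\right) = -16814 - \left(17 + 7177\right) = -16814 - 7194 = -24008$)
$Z \left(-3 + 6\right) = - 24008 \left(-3 + 6\right) = \left(-24008\right) 3 = -72024$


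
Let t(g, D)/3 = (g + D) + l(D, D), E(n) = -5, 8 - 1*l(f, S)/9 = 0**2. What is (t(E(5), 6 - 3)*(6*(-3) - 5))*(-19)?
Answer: 91770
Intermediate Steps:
l(f, S) = 72 (l(f, S) = 72 - 9*0**2 = 72 - 9*0 = 72 + 0 = 72)
t(g, D) = 216 + 3*D + 3*g (t(g, D) = 3*((g + D) + 72) = 3*((D + g) + 72) = 3*(72 + D + g) = 216 + 3*D + 3*g)
(t(E(5), 6 - 3)*(6*(-3) - 5))*(-19) = ((216 + 3*(6 - 3) + 3*(-5))*(6*(-3) - 5))*(-19) = ((216 + 3*3 - 15)*(-18 - 5))*(-19) = ((216 + 9 - 15)*(-23))*(-19) = (210*(-23))*(-19) = -4830*(-19) = 91770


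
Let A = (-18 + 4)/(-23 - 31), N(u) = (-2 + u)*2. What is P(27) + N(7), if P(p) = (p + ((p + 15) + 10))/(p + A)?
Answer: 9493/736 ≈ 12.898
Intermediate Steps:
N(u) = -4 + 2*u
A = 7/27 (A = -14/(-54) = -14*(-1/54) = 7/27 ≈ 0.25926)
P(p) = (25 + 2*p)/(7/27 + p) (P(p) = (p + ((p + 15) + 10))/(p + 7/27) = (p + ((15 + p) + 10))/(7/27 + p) = (p + (25 + p))/(7/27 + p) = (25 + 2*p)/(7/27 + p))
P(27) + N(7) = 27*(25 + 2*27)/(7 + 27*27) + (-4 + 2*7) = 27*(25 + 54)/(7 + 729) + (-4 + 14) = 27*79/736 + 10 = 27*(1/736)*79 + 10 = 2133/736 + 10 = 9493/736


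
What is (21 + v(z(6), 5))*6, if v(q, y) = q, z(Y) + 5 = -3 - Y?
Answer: 42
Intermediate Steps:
z(Y) = -8 - Y (z(Y) = -5 + (-3 - Y) = -8 - Y)
(21 + v(z(6), 5))*6 = (21 + (-8 - 1*6))*6 = (21 + (-8 - 6))*6 = (21 - 14)*6 = 7*6 = 42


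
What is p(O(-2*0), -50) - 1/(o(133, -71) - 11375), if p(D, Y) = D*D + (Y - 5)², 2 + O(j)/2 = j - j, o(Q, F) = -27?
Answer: 34673483/11402 ≈ 3041.0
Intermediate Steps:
O(j) = -4 (O(j) = -4 + 2*(j - j) = -4 + 2*0 = -4 + 0 = -4)
p(D, Y) = D² + (-5 + Y)²
p(O(-2*0), -50) - 1/(o(133, -71) - 11375) = ((-4)² + (-5 - 50)²) - 1/(-27 - 11375) = (16 + (-55)²) - 1/(-11402) = (16 + 3025) - 1*(-1/11402) = 3041 + 1/11402 = 34673483/11402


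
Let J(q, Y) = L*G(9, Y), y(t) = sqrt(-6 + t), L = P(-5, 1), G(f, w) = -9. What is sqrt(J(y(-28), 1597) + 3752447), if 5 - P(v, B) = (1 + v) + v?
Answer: sqrt(3752321) ≈ 1937.1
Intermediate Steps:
P(v, B) = 4 - 2*v (P(v, B) = 5 - ((1 + v) + v) = 5 - (1 + 2*v) = 5 + (-1 - 2*v) = 4 - 2*v)
L = 14 (L = 4 - 2*(-5) = 4 + 10 = 14)
J(q, Y) = -126 (J(q, Y) = 14*(-9) = -126)
sqrt(J(y(-28), 1597) + 3752447) = sqrt(-126 + 3752447) = sqrt(3752321)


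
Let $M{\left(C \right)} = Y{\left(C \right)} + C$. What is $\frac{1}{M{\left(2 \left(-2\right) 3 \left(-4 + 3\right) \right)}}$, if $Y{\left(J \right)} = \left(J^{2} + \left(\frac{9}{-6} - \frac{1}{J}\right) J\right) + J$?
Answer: $\frac{1}{149} \approx 0.0067114$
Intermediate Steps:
$Y{\left(J \right)} = J + J^{2} + J \left(- \frac{3}{2} - \frac{1}{J}\right)$ ($Y{\left(J \right)} = \left(J^{2} + \left(9 \left(- \frac{1}{6}\right) - \frac{1}{J}\right) J\right) + J = \left(J^{2} + \left(- \frac{3}{2} - \frac{1}{J}\right) J\right) + J = \left(J^{2} + J \left(- \frac{3}{2} - \frac{1}{J}\right)\right) + J = J + J^{2} + J \left(- \frac{3}{2} - \frac{1}{J}\right)$)
$M{\left(C \right)} = -1 + C^{2} + \frac{C}{2}$ ($M{\left(C \right)} = \left(-1 + C^{2} - \frac{C}{2}\right) + C = -1 + C^{2} + \frac{C}{2}$)
$\frac{1}{M{\left(2 \left(-2\right) 3 \left(-4 + 3\right) \right)}} = \frac{1}{-1 + \left(2 \left(-2\right) 3 \left(-4 + 3\right)\right)^{2} + \frac{2 \left(-2\right) 3 \left(-4 + 3\right)}{2}} = \frac{1}{-1 + \left(- 4 \cdot 3 \left(-1\right)\right)^{2} + \frac{\left(-4\right) 3 \left(-1\right)}{2}} = \frac{1}{-1 + \left(\left(-4\right) \left(-3\right)\right)^{2} + \frac{\left(-4\right) \left(-3\right)}{2}} = \frac{1}{-1 + 12^{2} + \frac{1}{2} \cdot 12} = \frac{1}{-1 + 144 + 6} = \frac{1}{149}$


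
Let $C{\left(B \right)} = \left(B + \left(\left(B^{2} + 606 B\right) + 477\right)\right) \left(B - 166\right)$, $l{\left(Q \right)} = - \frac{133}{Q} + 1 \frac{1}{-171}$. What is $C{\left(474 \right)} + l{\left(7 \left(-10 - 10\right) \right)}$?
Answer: $\frac{540237799789}{3420} \approx 1.5796 \cdot 10^{8}$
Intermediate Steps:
$l{\left(Q \right)} = - \frac{1}{171} - \frac{133}{Q}$ ($l{\left(Q \right)} = - \frac{133}{Q} + 1 \left(- \frac{1}{171}\right) = - \frac{133}{Q} - \frac{1}{171} = - \frac{1}{171} - \frac{133}{Q}$)
$C{\left(B \right)} = \left(-166 + B\right) \left(477 + B^{2} + 607 B\right)$ ($C{\left(B \right)} = \left(B + \left(477 + B^{2} + 606 B\right)\right) \left(-166 + B\right) = \left(477 + B^{2} + 607 B\right) \left(-166 + B\right) = \left(-166 + B\right) \left(477 + B^{2} + 607 B\right)$)
$C{\left(474 \right)} + l{\left(7 \left(-10 - 10\right) \right)} = \left(-79182 + 474^{3} - 47535090 + 441 \cdot 474^{2}\right) + \frac{-22743 - 7 \left(-10 - 10\right)}{171 \cdot 7 \left(-10 - 10\right)} = \left(-79182 + 106496424 - 47535090 + 441 \cdot 224676\right) + \frac{-22743 - 7 \left(-20\right)}{171 \cdot 7 \left(-20\right)} = \left(-79182 + 106496424 - 47535090 + 99082116\right) + \frac{-22743 - -140}{171 \left(-140\right)} = 157964268 + \frac{1}{171} \left(- \frac{1}{140}\right) \left(-22743 + 140\right) = 157964268 + \frac{1}{171} \left(- \frac{1}{140}\right) \left(-22603\right) = 157964268 + \frac{3229}{3420} = \frac{540237799789}{3420}$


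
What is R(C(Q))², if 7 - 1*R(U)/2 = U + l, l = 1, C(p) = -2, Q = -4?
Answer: 256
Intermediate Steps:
R(U) = 12 - 2*U (R(U) = 14 - 2*(U + 1) = 14 - 2*(1 + U) = 14 + (-2 - 2*U) = 12 - 2*U)
R(C(Q))² = (12 - 2*(-2))² = (12 + 4)² = 16² = 256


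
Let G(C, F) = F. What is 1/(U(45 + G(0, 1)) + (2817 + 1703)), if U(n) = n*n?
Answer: 1/6636 ≈ 0.00015069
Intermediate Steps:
U(n) = n²
1/(U(45 + G(0, 1)) + (2817 + 1703)) = 1/((45 + 1)² + (2817 + 1703)) = 1/(46² + 4520) = 1/(2116 + 4520) = 1/6636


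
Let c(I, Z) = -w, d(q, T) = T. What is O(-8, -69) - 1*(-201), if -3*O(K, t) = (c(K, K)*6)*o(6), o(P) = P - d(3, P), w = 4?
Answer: 201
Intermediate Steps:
o(P) = 0 (o(P) = P - P = 0)
c(I, Z) = -4 (c(I, Z) = -1*4 = -4)
O(K, t) = 0 (O(K, t) = -(-4*6)*0/3 = -(-8)*0 = -⅓*0 = 0)
O(-8, -69) - 1*(-201) = 0 - 1*(-201) = 0 + 201 = 201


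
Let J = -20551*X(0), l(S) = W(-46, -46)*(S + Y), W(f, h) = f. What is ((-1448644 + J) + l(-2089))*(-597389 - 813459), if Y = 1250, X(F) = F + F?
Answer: 1989366222400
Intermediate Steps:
X(F) = 2*F
l(S) = -57500 - 46*S (l(S) = -46*(S + 1250) = -46*(1250 + S) = -57500 - 46*S)
J = 0 (J = -41102*0 = -20551*0 = 0)
((-1448644 + J) + l(-2089))*(-597389 - 813459) = ((-1448644 + 0) + (-57500 - 46*(-2089)))*(-597389 - 813459) = (-1448644 + (-57500 + 96094))*(-1410848) = (-1448644 + 38594)*(-1410848) = -1410050*(-1410848) = 1989366222400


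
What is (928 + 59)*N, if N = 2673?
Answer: 2638251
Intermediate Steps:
(928 + 59)*N = (928 + 59)*2673 = 987*2673 = 2638251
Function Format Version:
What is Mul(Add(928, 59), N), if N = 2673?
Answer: 2638251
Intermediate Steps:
Mul(Add(928, 59), N) = Mul(Add(928, 59), 2673) = Mul(987, 2673) = 2638251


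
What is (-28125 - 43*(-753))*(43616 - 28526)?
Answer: 64192860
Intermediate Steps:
(-28125 - 43*(-753))*(43616 - 28526) = (-28125 + 32379)*15090 = 4254*15090 = 64192860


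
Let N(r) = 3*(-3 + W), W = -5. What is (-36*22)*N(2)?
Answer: 19008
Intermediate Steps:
N(r) = -24 (N(r) = 3*(-3 - 5) = 3*(-8) = -24)
(-36*22)*N(2) = -36*22*(-24) = -792*(-24) = 19008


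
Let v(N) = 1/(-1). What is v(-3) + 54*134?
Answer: 7235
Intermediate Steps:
v(N) = -1
v(-3) + 54*134 = -1 + 54*134 = -1 + 7236 = 7235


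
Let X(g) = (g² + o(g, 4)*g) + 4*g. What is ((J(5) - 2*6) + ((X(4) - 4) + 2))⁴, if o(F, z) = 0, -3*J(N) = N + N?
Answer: 3748096/81 ≈ 46273.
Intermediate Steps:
J(N) = -2*N/3 (J(N) = -(N + N)/3 = -2*N/3)
X(g) = g² + 4*g (X(g) = (g² + 0*g) + 4*g = (g² + 0) + 4*g = g² + 4*g)
((J(5) - 2*6) + ((X(4) - 4) + 2))⁴ = ((-⅔*5 - 2*6) + ((4*(4 + 4) - 4) + 2))⁴ = ((-10/3 - 12) + ((4*8 - 4) + 2))⁴ = (-46/3 + ((32 - 4) + 2))⁴ = (-46/3 + (28 + 2))⁴ = (-46/3 + 30)⁴ = (44/3)⁴ = 3748096/81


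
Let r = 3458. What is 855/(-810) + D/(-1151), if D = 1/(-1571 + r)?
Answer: -13755607/13031622 ≈ -1.0556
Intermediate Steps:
D = 1/1887 (D = 1/(-1571 + 3458) = 1/1887 ≈ 0.00052994)
855/(-810) + D/(-1151) = 855/(-810) + (1/1887)/(-1151) = 855*(-1/810) + (1/1887)*(-1/1151) = -19/18 - 1/2171937 = -13755607/13031622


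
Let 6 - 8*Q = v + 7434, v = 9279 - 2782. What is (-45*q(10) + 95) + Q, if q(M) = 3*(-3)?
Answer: -9925/8 ≈ -1240.6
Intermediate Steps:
q(M) = -9
v = 6497
Q = -13925/8 (Q = ¾ - (6497 + 7434)/8 = ¾ - ⅛*13931 = ¾ - 13931/8 = -13925/8 ≈ -1740.6)
(-45*q(10) + 95) + Q = (-45*(-9) + 95) - 13925/8 = (405 + 95) - 13925/8 = 500 - 13925/8 = -9925/8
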